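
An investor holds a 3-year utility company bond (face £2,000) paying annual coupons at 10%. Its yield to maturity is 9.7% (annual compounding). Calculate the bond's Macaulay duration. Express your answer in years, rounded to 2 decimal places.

2.74 years

Periodic yield y = 0.097. Discount each cash flow and weight by its year:
  t   CF        PV=CF/(1+0.097)^t    t·PV
  1       200.00       182.3154       182.3154
  2       200.00       166.1945       332.3891
  3     2,200.00     1,666.4903     4,999.4710
  Σ                  2,015.0003     5,514.1755
Price P = Σ PV = 2,015.0003.
Macaulay duration = Σ(t·PV) / P = 5,514.1755 / 2,015.0003 = 2.73656 years.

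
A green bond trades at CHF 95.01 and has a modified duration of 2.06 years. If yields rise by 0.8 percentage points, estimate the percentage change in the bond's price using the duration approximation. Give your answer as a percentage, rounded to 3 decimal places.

-1.648%

Duration approximation: ΔP/P ≈ -D_mod · Δy = -2.06 × (+0.008) = -0.016480.
As a percentage: -1.6480%.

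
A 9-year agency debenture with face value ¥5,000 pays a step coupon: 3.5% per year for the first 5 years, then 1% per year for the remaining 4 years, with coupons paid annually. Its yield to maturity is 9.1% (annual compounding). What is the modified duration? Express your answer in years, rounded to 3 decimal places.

6.946 years

Periodic yield y = 0.091. First find Macaulay duration:
  t   CF        PV=CF/(1+0.091)^t    t·PV
  1       175.00       160.4033       160.4033
  2       175.00       147.0241       294.0482
  3       175.00       134.7609       404.2826
  4       175.00       123.5205       494.0820
  5       175.00       113.2177       566.0885
  6        50.00        29.6498       177.8987
  7        50.00        27.1767       190.2369
  8        50.00        24.9099       199.2792
  9     5,050.00     2,306.0495    20,754.4454
  Σ                  3,066.7123    23,240.7648
P = 3,066.7123; Macaulay duration = 23,240.7648 / 3,066.7123 = 7.57840 years.
Modified duration = D_Mac / (1 + y) = 7.57840 / 1.091 = 6.94629 years.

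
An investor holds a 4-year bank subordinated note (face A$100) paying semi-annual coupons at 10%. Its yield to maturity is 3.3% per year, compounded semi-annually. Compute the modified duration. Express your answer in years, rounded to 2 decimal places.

3.41 years

Periodic yield y = 0.0165. First find Macaulay duration:
  t   CF        PV=CF/(1+0.0165)^t    t·PV
  1         5.00         4.9188         4.9188
  2         5.00         4.8390         9.6780
  3         5.00         4.7604        14.2813
  4         5.00         4.6832        18.7327
  5         5.00         4.6072        23.0358
  6         5.00         4.5324        27.1942
  7         5.00         4.4588        31.2116
  8       105.00        92.1150       736.9198
  Σ                    124.9148       865.9723
P = 124.9148; Macaulay duration = 865.9723 / 124.9148 = 6.93251 half-year periods = 3.46625 years.
Modified duration = D_Mac / (1 + y) = 3.46625 / 1.0165 = 3.40999 years.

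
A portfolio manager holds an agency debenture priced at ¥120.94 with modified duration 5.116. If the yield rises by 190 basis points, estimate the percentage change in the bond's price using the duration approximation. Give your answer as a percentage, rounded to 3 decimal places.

-9.720%

Duration approximation: ΔP/P ≈ -D_mod · Δy = -5.116 × (+0.019) = -0.097204.
As a percentage: -9.7204%.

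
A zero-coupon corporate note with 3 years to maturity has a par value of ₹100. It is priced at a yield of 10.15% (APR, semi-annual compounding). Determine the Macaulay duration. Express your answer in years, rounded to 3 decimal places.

A zero-coupon bond has a single cash flow at maturity, so its Macaulay duration equals its maturity: 3 years.
(Equivalently: 6 semi-annual periods ÷ 2 = 3 years.)

3.000 years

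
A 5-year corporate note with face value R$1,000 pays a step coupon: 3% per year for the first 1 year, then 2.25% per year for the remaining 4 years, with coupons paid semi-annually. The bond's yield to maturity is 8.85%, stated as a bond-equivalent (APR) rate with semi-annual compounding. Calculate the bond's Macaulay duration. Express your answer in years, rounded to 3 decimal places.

4.669 years

Periodic yield y = 0.04425. Discount each cash flow and weight by its period:
  t   CF        PV=CF/(1+0.04425)^t    t·PV
  1        15.00        14.3644        14.3644
  2        15.00        13.7557        27.5114
  3        11.25         9.8796        29.6388
  4        11.25         9.4609        37.8438
  5        11.25         9.0600        45.3002
  6        11.25         8.6761        52.0567
  7        11.25         8.3085        58.1593
  8        11.25         7.9564        63.6512
  9        11.25         7.6192        68.5732
  10    1,011.25       655.8639     6,558.6385
  Σ                    744.9447     6,955.7375
Price P = Σ PV = 744.9447.
Macaulay duration = Σ(t·PV) / P = 6,955.7375 / 744.9447 = 9.33725 half-year periods.
In years: 9.33725 / 2 = 4.66863 years.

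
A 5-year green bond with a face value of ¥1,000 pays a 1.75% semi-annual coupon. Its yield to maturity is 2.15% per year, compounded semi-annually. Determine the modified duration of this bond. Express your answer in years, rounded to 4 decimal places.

Periodic yield y = 0.01075. First find Macaulay duration:
  t   CF        PV=CF/(1+0.01075)^t    t·PV
  1         8.75         8.6569         8.6569
  2         8.75         8.5649        17.1297
  3         8.75         8.4738        25.4213
  4         8.75         8.3836        33.5346
  5         8.75         8.2945        41.4724
  6         8.75         8.2063        49.2376
  7         8.75         8.1190        56.8329
  8         8.75         8.0326        64.2611
  9         8.75         7.9472        71.5248
  10    1,008.75       906.4546     9,064.5458
  Σ                    981.1334     9,432.6172
P = 981.1334; Macaulay duration = 9,432.6172 / 981.1334 = 9.61400 half-year periods = 4.80700 years.
Modified duration = D_Mac / (1 + y) = 4.80700 / 1.01075 = 4.75587 years.

4.7559 years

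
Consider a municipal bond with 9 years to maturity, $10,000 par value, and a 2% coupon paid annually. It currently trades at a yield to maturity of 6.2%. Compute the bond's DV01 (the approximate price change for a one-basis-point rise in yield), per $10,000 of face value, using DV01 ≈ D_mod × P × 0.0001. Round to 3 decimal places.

Periodic yield y = 0.062.
  t   CF        PV=CF/(1+0.062)^t    t·PV
  1       200.00       188.3239       188.3239
  2       200.00       177.3295       354.6590
  3       200.00       166.9769       500.9308
  4       200.00       157.2287       628.9150
  5       200.00       148.0497       740.2483
  6       200.00       139.4065       836.4388
  7       200.00       131.2679       918.8750
  8       200.00       123.6044       988.8350
  9    10,200.00     5,935.8036    53,422.2322
  Σ                  7,167.9910    58,579.4578
P = 7,167.9910; D_Mac = 8.17237 yrs; D_mod = 7.69526 yrs.
DV01 ≈ 7.69526 × 7,167.9910 × 0.0001 = 5.515956.

$5.516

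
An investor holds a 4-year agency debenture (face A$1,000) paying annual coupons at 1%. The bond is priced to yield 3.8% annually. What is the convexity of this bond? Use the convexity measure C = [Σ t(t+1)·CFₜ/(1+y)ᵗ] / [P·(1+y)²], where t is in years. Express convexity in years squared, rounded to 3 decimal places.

18.175

With y = 0.038:
  t   CF        PV=CF/(1+0.038)^t    t·PV        t(t+1)·PV
  1        10.00         9.6339         9.6339          19.2678
  2        10.00         9.2812        18.5624          55.6873
  3        10.00         8.9414        26.8243         107.2974
  4     1,010.00       870.0255     3,480.1018      17,400.5091
  Σ                    897.8820     3,535.1225      17,582.7617
P = 897.8820.
Convexity = Σ t(t+1)·PV / [P·(1+y)²] = 17,582.7617 / (897.8820 × 1.077444) = 18.17494.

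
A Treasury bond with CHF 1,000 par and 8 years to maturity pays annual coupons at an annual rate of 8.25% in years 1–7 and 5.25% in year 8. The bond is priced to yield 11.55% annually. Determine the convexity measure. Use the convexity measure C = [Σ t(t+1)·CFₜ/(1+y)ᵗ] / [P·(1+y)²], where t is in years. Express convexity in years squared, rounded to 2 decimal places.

38.48

With y = 0.1155:
  t   CF        PV=CF/(1+0.1155)^t    t·PV        t(t+1)·PV
  1        82.50        73.9579        73.9579         147.9157
  2        82.50        66.3002       132.6004         397.8012
  3        82.50        59.4354       178.3062         713.2249
  4        82.50        53.2814       213.1256       1,065.6281
  5        82.50        47.7646       238.8230       1,432.9378
  6        82.50        42.8190       256.9140       1,798.3979
  7        82.50        38.3855       268.6983       2,149.5866
  8     1,052.50       439.0010     3,512.0080      31,608.0719
  Σ                    820.9449     4,874.4333      39,313.5640
P = 820.9449.
Convexity = Σ t(t+1)·PV / [P·(1+y)²] = 39,313.5640 / (820.9449 × 1.244340) = 38.48480.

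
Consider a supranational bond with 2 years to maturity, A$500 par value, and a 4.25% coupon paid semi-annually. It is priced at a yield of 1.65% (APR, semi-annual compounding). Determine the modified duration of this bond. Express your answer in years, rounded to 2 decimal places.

1.92 years

Periodic yield y = 0.00825. First find Macaulay duration:
  t   CF        PV=CF/(1+0.00825)^t    t·PV
  1       10.625        10.5381        10.5381
  2       10.625        10.4518        20.9037
  3       10.625        10.3663        31.0989
  4      510.625       494.1163     1,976.4651
  Σ                    525.4725     2,039.0057
P = 525.4725; Macaulay duration = 2,039.0057 / 525.4725 = 3.88033 half-year periods = 1.94016 years.
Modified duration = D_Mac / (1 + y) = 1.94016 / 1.00825 = 1.92429 years.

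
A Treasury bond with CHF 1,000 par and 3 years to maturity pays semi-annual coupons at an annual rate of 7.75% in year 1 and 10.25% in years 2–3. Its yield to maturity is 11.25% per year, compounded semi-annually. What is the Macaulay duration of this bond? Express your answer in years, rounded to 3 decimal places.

Periodic yield y = 0.05625. Discount each cash flow and weight by its period:
  t   CF        PV=CF/(1+0.05625)^t    t·PV
  1        38.75        36.6864        36.6864
  2        38.75        34.7327        69.4654
  3        51.25        43.4904       130.4713
  4        51.25        41.1744       164.6975
  5        51.25        38.9817       194.9083
  6     1,051.25       757.0171     4,542.1025
  Σ                    952.0826     5,138.3313
Price P = Σ PV = 952.0826.
Macaulay duration = Σ(t·PV) / P = 5,138.3313 / 952.0826 = 5.39694 half-year periods.
In years: 5.39694 / 2 = 2.69847 years.

2.698 years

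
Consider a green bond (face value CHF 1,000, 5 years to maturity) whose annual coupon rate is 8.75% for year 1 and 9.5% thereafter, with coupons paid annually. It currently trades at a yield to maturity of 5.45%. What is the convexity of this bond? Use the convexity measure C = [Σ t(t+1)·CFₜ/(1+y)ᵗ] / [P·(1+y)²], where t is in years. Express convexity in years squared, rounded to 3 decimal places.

With y = 0.0545:
  t   CF        PV=CF/(1+0.0545)^t    t·PV        t(t+1)·PV
  1        87.50        82.9777        82.9777         165.9554
  2        95.00        85.4339       170.8679         512.6036
  3        95.00        81.0184       243.0553         972.2212
  4        95.00        76.8311       307.3246       1,536.6228
  5     1,095.00       839.8103     4,199.0515      25,194.3091
  Σ                  1,166.0715     5,003.2770      28,381.7122
P = 1,166.0715.
Convexity = Σ t(t+1)·PV / [P·(1+y)²] = 28,381.7122 / (1,166.0715 × 1.111970) = 21.88871.

21.889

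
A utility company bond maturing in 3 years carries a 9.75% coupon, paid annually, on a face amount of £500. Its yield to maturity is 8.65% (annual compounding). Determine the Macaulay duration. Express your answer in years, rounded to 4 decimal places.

2.7451 years

Periodic yield y = 0.0865. Discount each cash flow and weight by its year:
  t   CF        PV=CF/(1+0.0865)^t    t·PV
  1        48.75        44.8688        44.8688
  2        48.75        41.2967        82.5934
  3       548.75       427.8439     1,283.5317
  Σ                    514.0094     1,410.9939
Price P = Σ PV = 514.0094.
Macaulay duration = Σ(t·PV) / P = 1,410.9939 / 514.0094 = 2.74507 years.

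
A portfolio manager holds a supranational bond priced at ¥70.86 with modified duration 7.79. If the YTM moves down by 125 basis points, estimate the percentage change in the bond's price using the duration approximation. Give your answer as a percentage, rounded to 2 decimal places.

Duration approximation: ΔP/P ≈ -D_mod · Δy = -7.79 × (-0.0125) = +0.097375.
As a percentage: +9.7375%.

+9.74%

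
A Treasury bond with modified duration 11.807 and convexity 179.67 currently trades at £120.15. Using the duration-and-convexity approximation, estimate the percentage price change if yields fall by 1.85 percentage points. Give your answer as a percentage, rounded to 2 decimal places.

+24.92%

Duration effect: -D_mod·Δy = -11.807 × (-0.0185) = +0.2184295
Convexity effect: ½·C·(Δy)² = 0.5 × 179.67 × (-0.0185)² = +0.03074602875
ΔP/P ≈ +0.2184295 + 0.03074602875 = +0.24917552875
= +24.917552875%.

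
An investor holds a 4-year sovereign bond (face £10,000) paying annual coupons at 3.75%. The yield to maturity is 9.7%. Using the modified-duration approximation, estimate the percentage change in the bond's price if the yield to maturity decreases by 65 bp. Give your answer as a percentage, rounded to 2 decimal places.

Periodic yield y = 0.097. Modified duration first:
  t   CF        PV=CF/(1+0.097)^t    t·PV
  1       375.00       341.8414       341.8414
  2       375.00       311.6148       623.2295
  3       375.00       284.0609       852.1826
  4    10,375.00     7,164.0993    28,656.3971
  Σ                  8,101.6163    30,473.6505
P = 8,101.6163; D_Mac = 3.76143 yrs; D_mod = 3.76143/(1+0.097) = 3.42883 yrs.
ΔP/P ≈ -D_mod · Δy = -3.42883 × (-0.0065) = +0.022287 = +2.2287%.

+2.23%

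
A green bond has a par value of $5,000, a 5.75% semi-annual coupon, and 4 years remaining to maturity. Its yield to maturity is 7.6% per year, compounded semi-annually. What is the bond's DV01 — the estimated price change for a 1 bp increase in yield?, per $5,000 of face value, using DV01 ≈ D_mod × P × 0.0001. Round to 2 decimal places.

$1.63

Periodic yield y = 0.038.
  t   CF        PV=CF/(1+0.038)^t    t·PV
  1       143.75       138.4875       138.4875
  2       143.75       133.4176       266.8352
  3       143.75       128.5333       385.6000
  4       143.75       123.8279       495.3115
  5       143.75       119.2947       596.4734
  6       143.75       114.9274       689.5646
  7       143.75       110.7201       775.0405
  8     5,143.75     3,816.8142    30,534.5140
  Σ                  4,686.0227    33,881.8268
P = 4,686.0227; D_Mac = 7.23040 half-year periods = 3.61520 yrs; D_mod = 3.48285 yrs.
DV01 ≈ 3.48285 × 4,686.0227 × 0.0001 = 1.632073.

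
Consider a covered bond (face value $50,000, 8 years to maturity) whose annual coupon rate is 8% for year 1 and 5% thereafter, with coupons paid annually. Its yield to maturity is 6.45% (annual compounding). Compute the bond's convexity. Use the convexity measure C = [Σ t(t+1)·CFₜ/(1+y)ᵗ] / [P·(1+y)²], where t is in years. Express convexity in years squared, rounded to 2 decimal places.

48.73

With y = 0.0645:
  t   CF        PV=CF/(1+0.0645)^t    t·PV        t(t+1)·PV
  1     4,000.00     3,757.6327     3,757.6327       7,515.2654
  2     2,500.00     2,206.2193     4,412.4386      13,237.3157
  3     2,500.00     2,072.5404     6,217.6213      24,870.4852
  4     2,500.00     1,946.9614     7,787.8457      38,939.2284
  5     2,500.00     1,828.9915     9,144.9573      54,869.7441
  6     2,500.00     1,718.1695    10,309.0172      72,163.1204
  7     2,500.00     1,614.0625    11,298.4375      90,387.5001
  8    52,500.00    31,841.5336   254,732.2691   2,292,590.4218
  Σ                 46,986.1110   307,660.2194   2,594,573.0811
P = 46,986.1110.
Convexity = Σ t(t+1)·PV / [P·(1+y)²] = 2,594,573.0811 / (46,986.1110 × 1.133160) = 48.73097.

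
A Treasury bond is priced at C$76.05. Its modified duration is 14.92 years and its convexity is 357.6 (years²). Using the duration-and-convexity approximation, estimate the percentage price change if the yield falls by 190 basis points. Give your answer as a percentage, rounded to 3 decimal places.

+34.803%

Duration effect: -D_mod·Δy = -14.92 × (-0.019) = +0.283480
Convexity effect: ½·C·(Δy)² = 0.5 × 357.6 × (-0.019)² = +0.0645468
ΔP/P ≈ +0.283480 + 0.0645468 = +0.3480268
= +34.80268%.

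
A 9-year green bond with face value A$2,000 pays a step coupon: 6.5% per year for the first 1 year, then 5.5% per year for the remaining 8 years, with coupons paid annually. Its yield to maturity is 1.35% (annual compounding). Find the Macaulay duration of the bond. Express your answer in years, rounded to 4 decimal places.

7.5485 years

Periodic yield y = 0.0135. Discount each cash flow and weight by its year:
  t   CF        PV=CF/(1+0.0135)^t    t·PV
  1       130.00       128.2684       128.2684
  2       110.00       107.0891       214.1782
  3       110.00       105.6626       316.9879
  4       110.00       104.2552       417.0207
  5       110.00       102.8665       514.3324
  6       110.00       101.4963       608.9777
  7       110.00       100.1443       701.0104
  8       110.00        98.8104       790.4832
  9     2,110.00     1,870.1166    16,831.0491
  Σ                  2,718.7094    20,522.3081
Price P = Σ PV = 2,718.7094.
Macaulay duration = Σ(t·PV) / P = 20,522.3081 / 2,718.7094 = 7.54855 years.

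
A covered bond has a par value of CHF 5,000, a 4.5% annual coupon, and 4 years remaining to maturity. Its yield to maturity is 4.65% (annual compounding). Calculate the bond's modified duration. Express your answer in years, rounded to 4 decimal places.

Periodic yield y = 0.0465. First find Macaulay duration:
  t   CF        PV=CF/(1+0.0465)^t    t·PV
  1       225.00       215.0024       215.0024
  2       225.00       205.4490       410.8980
  3       225.00       196.3201       588.9604
  4     5,225.00     4,356.4162    17,425.6648
  Σ                  4,973.1877    18,640.5256
P = 4,973.1877; Macaulay duration = 18,640.5256 / 4,973.1877 = 3.74820 years.
Modified duration = D_Mac / (1 + y) = 3.74820 / 1.0465 = 3.58166 years.

3.5817 years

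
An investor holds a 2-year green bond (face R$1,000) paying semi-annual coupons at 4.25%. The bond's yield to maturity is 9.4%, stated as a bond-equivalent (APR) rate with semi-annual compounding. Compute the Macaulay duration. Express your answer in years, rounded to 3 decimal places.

Periodic yield y = 0.047. Discount each cash flow and weight by its period:
  t   CF        PV=CF/(1+0.047)^t    t·PV
  1        21.25        20.2961        20.2961
  2        21.25        19.3850        38.7700
  3        21.25        18.5148        55.5444
  4     1,021.25       849.8560     3,399.4240
  Σ                    908.0519     3,514.0344
Price P = Σ PV = 908.0519.
Macaulay duration = Σ(t·PV) / P = 3,514.0344 / 908.0519 = 3.86986 half-year periods.
In years: 3.86986 / 2 = 1.93493 years.

1.935 years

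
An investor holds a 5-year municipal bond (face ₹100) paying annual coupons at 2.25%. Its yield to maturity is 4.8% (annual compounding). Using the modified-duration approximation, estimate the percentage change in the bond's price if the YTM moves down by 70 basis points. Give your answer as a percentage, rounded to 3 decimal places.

Periodic yield y = 0.048. Modified duration first:
  t   CF        PV=CF/(1+0.048)^t    t·PV
  1         2.25         2.1469         2.1469
  2         2.25         2.0486         4.0972
  3         2.25         1.9548         5.8644
  4         2.25         1.8653         7.4610
  5       102.25        80.8829       404.4147
  Σ                     88.8985       423.9842
P = 88.8985; D_Mac = 4.76931 yrs; D_mod = 4.76931/(1+0.048) = 4.55086 yrs.
ΔP/P ≈ -D_mod · Δy = -4.55086 × (-0.007) = +0.031856 = +3.1856%.

+3.186%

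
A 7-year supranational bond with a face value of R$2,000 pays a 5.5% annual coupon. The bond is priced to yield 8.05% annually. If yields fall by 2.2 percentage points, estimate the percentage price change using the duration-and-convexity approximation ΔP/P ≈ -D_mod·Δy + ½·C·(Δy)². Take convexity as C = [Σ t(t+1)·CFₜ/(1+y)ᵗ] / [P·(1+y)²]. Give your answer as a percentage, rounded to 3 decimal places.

With y = 0.0805:
  t   CF        PV=CF/(1+0.0805)^t    t·PV        t(t+1)·PV
  1       110.00       101.8047       101.8047         203.6094
  2       110.00        94.2200       188.4400         565.3201
  3       110.00        87.2004       261.6011       1,046.4045
  4       110.00        80.7037       322.8149       1,614.0746
  5       110.00        74.6911       373.4555       2,240.7329
  6       110.00        69.1264       414.7585       2,903.3096
  7     2,110.00     1,227.1822     8,590.2756      68,722.2047
  Σ                  1,734.9286    10,253.1504      77,295.6558
P = 1,734.9286; D_Mac = 5.90984 yrs; D_mod = 5.46954 yrs; C = 38.16137.
Duration effect: -5.46954 × (-0.022) = +0.120330
Convexity effect: 0.5 × 38.16137 × (-0.022)² = +0.0092351
ΔP/P ≈ +0.120330 + 0.0092351 = +0.129565 = +12.9565%.

+12.956%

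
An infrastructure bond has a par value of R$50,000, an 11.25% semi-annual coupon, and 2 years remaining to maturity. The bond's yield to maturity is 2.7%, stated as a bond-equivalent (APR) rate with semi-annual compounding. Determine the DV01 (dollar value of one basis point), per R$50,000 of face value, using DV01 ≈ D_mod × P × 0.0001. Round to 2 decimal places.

Periodic yield y = 0.0135.
  t   CF        PV=CF/(1+0.0135)^t    t·PV
  1     2,812.50     2,775.0370     2,775.0370
  2     2,812.50     2,738.0730     5,476.1460
  3     2,812.50     2,701.6014     8,104.8042
  4    52,812.50    50,054.3371   200,217.3484
  Σ                 58,269.0485   216,573.3356
P = 58,269.0485; D_Mac = 3.71678 half-year periods = 1.85839 yrs; D_mod = 1.83364 yrs.
DV01 ≈ 1.83364 × 58,269.0485 × 0.0001 = 10.684427.

R$10.68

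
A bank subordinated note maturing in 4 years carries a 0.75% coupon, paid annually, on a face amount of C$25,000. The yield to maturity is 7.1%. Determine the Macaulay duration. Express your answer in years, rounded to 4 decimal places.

3.9488 years

Periodic yield y = 0.071. Discount each cash flow and weight by its year:
  t   CF        PV=CF/(1+0.071)^t    t·PV
  1       187.50       175.0700       175.0700
  2       187.50       163.4641       326.9282
  3       187.50       152.6275       457.8826
  4    25,187.50    19,143.7573    76,575.0293
  Σ                 19,634.9189    77,534.9100
Price P = Σ PV = 19,634.9189.
Macaulay duration = Σ(t·PV) / P = 77,534.9100 / 19,634.9189 = 3.94883 years.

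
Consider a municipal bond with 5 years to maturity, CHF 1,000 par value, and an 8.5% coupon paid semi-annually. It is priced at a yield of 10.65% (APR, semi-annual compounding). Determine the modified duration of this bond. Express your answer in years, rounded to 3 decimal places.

Periodic yield y = 0.05325. First find Macaulay duration:
  t   CF        PV=CF/(1+0.05325)^t    t·PV
  1        42.50        40.3513        40.3513
  2        42.50        38.3112        76.6224
  3        42.50        36.3743       109.1229
  4        42.50        34.5353       138.1411
  5        42.50        32.7893       163.9463
  6        42.50        31.1315       186.7890
  7        42.50        29.5576       206.9030
  8        42.50        28.0632       224.5056
  9        42.50        26.6444       239.7995
  10    1,042.50       620.5280     6,205.2800
  Σ                    918.2860     7,591.4611
P = 918.2860; Macaulay duration = 7,591.4611 / 918.2860 = 8.26699 half-year periods = 4.13349 years.
Modified duration = D_Mac / (1 + y) = 4.13349 / 1.05325 = 3.92451 years.

3.925 years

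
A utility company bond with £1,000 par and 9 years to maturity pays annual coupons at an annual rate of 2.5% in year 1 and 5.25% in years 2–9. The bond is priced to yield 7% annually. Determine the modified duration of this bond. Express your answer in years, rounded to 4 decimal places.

6.9816 years

Periodic yield y = 0.07. First find Macaulay duration:
  t   CF        PV=CF/(1+0.07)^t    t·PV
  1        25.00        23.3645        23.3645
  2        52.50        45.8555        91.7111
  3        52.50        42.8556       128.5669
  4        52.50        40.0520       160.2080
  5        52.50        37.4318       187.1589
  6        52.50        34.9830       209.8978
  7        52.50        32.6944       228.8605
  8        52.50        30.5555       244.4438
  9     1,052.50       572.4903     5,152.4124
  Σ                    860.2825     6,426.6239
P = 860.2825; Macaulay duration = 6,426.6239 / 860.2825 = 7.47036 years.
Modified duration = D_Mac / (1 + y) = 7.47036 / 1.07 = 6.98165 years.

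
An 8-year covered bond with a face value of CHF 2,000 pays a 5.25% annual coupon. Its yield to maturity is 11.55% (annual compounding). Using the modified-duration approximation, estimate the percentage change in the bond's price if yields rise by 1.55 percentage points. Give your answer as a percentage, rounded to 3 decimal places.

-8.921%

Periodic yield y = 0.1155. Modified duration first:
  t   CF        PV=CF/(1+0.1155)^t    t·PV
  1       105.00        94.1282        94.1282
  2       105.00        84.3821       168.7641
  3       105.00        75.6451       226.9352
  4       105.00        67.8127       271.2508
  5       105.00        60.7913       303.9565
  6       105.00        54.4969       326.9814
  7       105.00        48.8542       341.9797
  8     2,105.00       878.0020     7,024.0160
  Σ                  1,364.1125     8,758.0119
P = 1,364.1125; D_Mac = 6.42030 yrs; D_mod = 6.42030/(1+0.1155) = 5.75554 yrs.
ΔP/P ≈ -D_mod · Δy = -5.75554 × (+0.0155) = -0.089211 = -8.9211%.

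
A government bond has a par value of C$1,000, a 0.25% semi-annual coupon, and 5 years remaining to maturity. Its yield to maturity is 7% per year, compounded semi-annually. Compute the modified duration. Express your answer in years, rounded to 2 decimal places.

4.80 years

Periodic yield y = 0.035. First find Macaulay duration:
  t   CF        PV=CF/(1+0.035)^t    t·PV
  1         1.25         1.2077         1.2077
  2         1.25         1.1669         2.3338
  3         1.25         1.1274         3.3823
  4         1.25         1.0893         4.3572
  5         1.25         1.0525         5.2623
  6         1.25         1.0169         6.1013
  7         1.25         0.9825         6.8774
  8         1.25         0.9493         7.5941
  9         1.25         0.9172         8.2545
  10    1,001.25       709.8050     7,098.0496
  Σ                    719.3146     7,143.4202
P = 719.3146; Macaulay duration = 7,143.4202 / 719.3146 = 9.93087 half-year periods = 4.96544 years.
Modified duration = D_Mac / (1 + y) = 4.96544 / 1.035 = 4.79752 years.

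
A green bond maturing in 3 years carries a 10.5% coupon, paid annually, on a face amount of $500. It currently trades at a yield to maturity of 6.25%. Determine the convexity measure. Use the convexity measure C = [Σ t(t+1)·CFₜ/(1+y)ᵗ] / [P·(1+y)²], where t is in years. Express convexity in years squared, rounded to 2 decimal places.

9.40

With y = 0.0625:
  t   CF        PV=CF/(1+0.0625)^t    t·PV        t(t+1)·PV
  1        52.50        49.4118        49.4118          98.8235
  2        52.50        46.5052        93.0104         279.0311
  3       552.50       460.6228     1,381.8685       5,527.4740
  Σ                    556.5398     1,524.2907       5,905.3287
P = 556.5398.
Convexity = Σ t(t+1)·PV / [P·(1+y)²] = 5,905.3287 / (556.5398 × 1.128906) = 9.39918.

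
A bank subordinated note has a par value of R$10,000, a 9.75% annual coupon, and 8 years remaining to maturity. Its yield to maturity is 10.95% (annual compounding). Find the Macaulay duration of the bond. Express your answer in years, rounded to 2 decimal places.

Periodic yield y = 0.1095. Discount each cash flow and weight by its year:
  t   CF        PV=CF/(1+0.1095)^t    t·PV
  1       975.00       878.7742       878.7742
  2       975.00       792.0453     1,584.0905
  3       975.00       713.8759     2,141.6276
  4       975.00       643.4212     2,573.6849
  5       975.00       579.9200     2,899.6000
  6       975.00       522.6859     3,136.1153
  7       975.00       471.1004     3,297.7028
  8    10,975.00     4,779.5397    38,236.3179
  Σ                  9,381.3626    54,747.9132
Price P = Σ PV = 9,381.3626.
Macaulay duration = Σ(t·PV) / P = 54,747.9132 / 9,381.3626 = 5.83582 years.

5.84 years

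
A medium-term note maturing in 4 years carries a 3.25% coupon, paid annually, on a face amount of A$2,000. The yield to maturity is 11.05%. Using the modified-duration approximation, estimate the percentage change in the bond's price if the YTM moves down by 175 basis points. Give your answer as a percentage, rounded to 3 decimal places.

+5.962%

Periodic yield y = 0.1105. Modified duration first:
  t   CF        PV=CF/(1+0.1105)^t    t·PV
  1        65.00        58.5322        58.5322
  2        65.00        52.7080       105.4159
  3        65.00        47.4633       142.3898
  4     2,065.00     1,357.8313     5,431.3251
  Σ                  1,516.5347     5,737.6630
P = 1,516.5347; D_Mac = 3.78340 yrs; D_mod = 3.78340/(1+0.1105) = 3.40694 yrs.
ΔP/P ≈ -D_mod · Δy = -3.40694 × (-0.0175) = +0.059621 = +5.9621%.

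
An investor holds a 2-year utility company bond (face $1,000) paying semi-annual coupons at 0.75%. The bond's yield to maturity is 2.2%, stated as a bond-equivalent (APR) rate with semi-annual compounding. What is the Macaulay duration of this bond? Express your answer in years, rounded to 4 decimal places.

1.9886 years

Periodic yield y = 0.011. Discount each cash flow and weight by its period:
  t   CF        PV=CF/(1+0.011)^t    t·PV
  1         3.75         3.7092         3.7092
  2         3.75         3.6688         7.3377
  3         3.75         3.6289        10.8868
  4     1,003.75       960.7733     3,843.0933
  Σ                    971.7803     3,865.0269
Price P = Σ PV = 971.7803.
Macaulay duration = Σ(t·PV) / P = 3,865.0269 / 971.7803 = 3.97726 half-year periods.
In years: 3.97726 / 2 = 1.98863 years.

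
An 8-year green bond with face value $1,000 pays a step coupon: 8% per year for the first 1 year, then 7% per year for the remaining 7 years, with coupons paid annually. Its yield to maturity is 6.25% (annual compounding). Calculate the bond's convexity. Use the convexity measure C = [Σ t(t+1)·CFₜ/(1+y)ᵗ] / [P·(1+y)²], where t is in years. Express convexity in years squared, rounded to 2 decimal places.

With y = 0.0625:
  t   CF        PV=CF/(1+0.0625)^t    t·PV        t(t+1)·PV
  1        80.00        75.2941        75.2941         150.5882
  2        70.00        62.0069       124.0138         372.0415
  3        70.00        58.3595       175.0784         700.3135
  4        70.00        54.9265       219.7062       1,098.5309
  5        70.00        51.6956       258.4779       1,550.8672
  6        70.00        48.6547       291.9279       2,043.4956
  7        70.00        45.7926       320.5483       2,564.3866
  8     1,070.00       658.7980     5,270.3839      47,433.4555
  Σ                  1,055.5279     6,735.4306      55,913.6790
P = 1,055.5279.
Convexity = Σ t(t+1)·PV / [P·(1+y)²] = 55,913.6790 / (1,055.5279 × 1.128906) = 46.92351.

46.92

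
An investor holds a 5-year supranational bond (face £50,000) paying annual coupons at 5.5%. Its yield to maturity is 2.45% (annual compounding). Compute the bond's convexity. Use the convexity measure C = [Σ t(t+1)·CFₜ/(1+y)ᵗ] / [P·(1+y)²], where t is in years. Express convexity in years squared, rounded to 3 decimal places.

With y = 0.0245:
  t   CF        PV=CF/(1+0.0245)^t    t·PV        t(t+1)·PV
  1     2,750.00     2,684.2362     2,684.2362       5,368.4724
  2     2,750.00     2,620.0451     5,240.0902      15,720.2706
  3     2,750.00     2,557.3891     7,672.1672      30,688.6689
  4     2,750.00     2,496.2314     9,984.9256      49,924.6281
  5    52,750.00    46,737.1957   233,685.9784   1,402,115.8702
  Σ                 57,095.0975   259,267.3976   1,503,817.9103
P = 57,095.0975.
Convexity = Σ t(t+1)·PV / [P·(1+y)²] = 1,503,817.9103 / (57,095.0975 × 1.049600) = 25.09415.

25.094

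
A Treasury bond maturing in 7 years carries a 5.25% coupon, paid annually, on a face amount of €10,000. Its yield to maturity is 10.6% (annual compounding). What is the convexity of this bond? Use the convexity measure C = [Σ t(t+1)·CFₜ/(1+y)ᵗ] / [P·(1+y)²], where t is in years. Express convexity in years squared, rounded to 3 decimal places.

36.002

With y = 0.106:
  t   CF        PV=CF/(1+0.106)^t    t·PV        t(t+1)·PV
  1       525.00       474.6835       474.6835         949.3671
  2       525.00       429.1895       858.3789       2,575.1368
  3       525.00       388.0556     1,164.1667       4,656.6669
  4       525.00       350.8640     1,403.4560       7,017.2798
  5       525.00       317.2369     1,586.1844       9,517.1064
  6       525.00       286.8326     1,720.9957      12,046.9701
  7    10,525.00     5,199.1963    36,394.3742     291,154.9934
  Σ                  7,446.0584    43,602.2394     327,917.5203
P = 7,446.0584.
Convexity = Σ t(t+1)·PV / [P·(1+y)²] = 327,917.5203 / (7,446.0584 × 1.223236) = 36.00211.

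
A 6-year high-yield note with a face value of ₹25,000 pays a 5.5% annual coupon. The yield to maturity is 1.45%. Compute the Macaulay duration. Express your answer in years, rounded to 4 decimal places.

Periodic yield y = 0.0145. Discount each cash flow and weight by its year:
  t   CF        PV=CF/(1+0.0145)^t    t·PV
  1     1,375.00     1,355.3475     1,355.3475
  2     1,375.00     1,335.9758     2,671.9516
  3     1,375.00     1,316.8810     3,950.6431
  4     1,375.00     1,298.0592     5,192.2367
  5     1,375.00     1,279.5063     6,397.5317
  6    26,375.00    24,192.4672   145,154.8029
  Σ                 30,778.2370   164,722.5135
Price P = Σ PV = 30,778.2370.
Macaulay duration = Σ(t·PV) / P = 164,722.5135 / 30,778.2370 = 5.35192 years.

5.3519 years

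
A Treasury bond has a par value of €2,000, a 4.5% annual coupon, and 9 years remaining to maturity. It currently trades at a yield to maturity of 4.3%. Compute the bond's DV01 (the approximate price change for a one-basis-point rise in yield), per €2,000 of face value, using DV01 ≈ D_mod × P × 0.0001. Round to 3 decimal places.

Periodic yield y = 0.043.
  t   CF        PV=CF/(1+0.043)^t    t·PV
  1        90.00        86.2895        86.2895
  2        90.00        82.7321       165.4641
  3        90.00        79.3213       237.9638
  4        90.00        76.0511       304.2042
  5        90.00        72.9157       364.5784
  6        90.00        69.9096       419.4574
  7        90.00        67.0274       469.1918
  8        90.00        64.2640       514.1123
  9     2,090.00     1,430.8283    12,877.4544
  Σ                  2,029.3389    15,438.7161
P = 2,029.3389; D_Mac = 7.60776 yrs; D_mod = 7.29411 yrs.
DV01 ≈ 7.29411 × 2,029.3389 × 0.0001 = 1.480222.

€1.480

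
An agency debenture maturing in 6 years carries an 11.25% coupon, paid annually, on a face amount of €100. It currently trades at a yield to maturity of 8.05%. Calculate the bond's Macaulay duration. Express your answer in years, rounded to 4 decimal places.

4.7671 years

Periodic yield y = 0.0805. Discount each cash flow and weight by its year:
  t   CF        PV=CF/(1+0.0805)^t    t·PV
  1        11.25        10.4118        10.4118
  2        11.25         9.6361        19.2723
  3        11.25         8.9182        26.7547
  4        11.25         8.2538        33.0152
  5        11.25         7.6389        38.1943
  6       111.25        69.9119       419.4717
  Σ                    114.7708       547.1199
Price P = Σ PV = 114.7708.
Macaulay duration = Σ(t·PV) / P = 547.1199 / 114.7708 = 4.76707 years.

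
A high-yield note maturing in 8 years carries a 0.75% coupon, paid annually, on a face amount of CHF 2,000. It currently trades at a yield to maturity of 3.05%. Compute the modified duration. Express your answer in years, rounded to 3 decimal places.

Periodic yield y = 0.0305. First find Macaulay duration:
  t   CF        PV=CF/(1+0.0305)^t    t·PV
  1        15.00        14.5560        14.5560
  2        15.00        14.1252        28.2504
  3        15.00        13.7072        41.1215
  4        15.00        13.3015        53.2058
  5        15.00        12.9078        64.5389
  6        15.00        12.5257        75.1544
  7        15.00        12.1550        85.0851
  8     2,015.00     1,584.4958    12,675.9661
  Σ                  1,677.7742    13,037.8782
P = 1,677.7742; Macaulay duration = 13,037.8782 / 1,677.7742 = 7.77094 years.
Modified duration = D_Mac / (1 + y) = 7.77094 / 1.0305 = 7.54094 years.

7.541 years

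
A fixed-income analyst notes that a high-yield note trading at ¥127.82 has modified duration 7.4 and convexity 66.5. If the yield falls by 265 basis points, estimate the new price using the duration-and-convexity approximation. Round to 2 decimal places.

Duration effect: -D_mod·Δy = -7.4 × (-0.0265) = +0.196100
Convexity effect: ½·C·(Δy)² = 0.5 × 66.5 × (-0.0265)² = +0.0233498125
ΔP/P ≈ +0.196100 + 0.0233498125 = +0.2194498125
New price ≈ 127.82 × (1 + 0.2194498125) = 155.87007503375.

¥155.87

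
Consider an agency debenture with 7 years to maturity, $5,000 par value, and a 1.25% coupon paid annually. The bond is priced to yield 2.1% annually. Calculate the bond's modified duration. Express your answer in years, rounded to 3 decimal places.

Periodic yield y = 0.021. First find Macaulay duration:
  t   CF        PV=CF/(1+0.021)^t    t·PV
  1        62.50        61.2145        61.2145
  2        62.50        59.9554       119.9109
  3        62.50        58.7223       176.1668
  4        62.50        57.5145       230.0578
  5        62.50        56.3315       281.6575
  6        62.50        55.1729       331.0372
  7     5,062.50     4,377.0836    30,639.5852
  Σ                  4,725.9946    31,839.6299
P = 4,725.9946; Macaulay duration = 31,839.6299 / 4,725.9946 = 6.73713 years.
Modified duration = D_Mac / (1 + y) = 6.73713 / 1.021 = 6.59856 years.

6.599 years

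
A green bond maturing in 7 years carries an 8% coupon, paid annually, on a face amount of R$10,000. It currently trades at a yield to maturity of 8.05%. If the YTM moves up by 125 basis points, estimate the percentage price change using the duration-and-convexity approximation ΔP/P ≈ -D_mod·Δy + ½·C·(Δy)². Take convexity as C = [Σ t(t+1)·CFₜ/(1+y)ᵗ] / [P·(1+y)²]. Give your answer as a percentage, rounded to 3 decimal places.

-6.225%

With y = 0.0805:
  t   CF        PV=CF/(1+0.0805)^t    t·PV        t(t+1)·PV
  1       800.00       740.3980       740.3980       1,480.7959
  2       800.00       685.2364     1,370.4729       4,111.4186
  3       800.00       634.1846     1,902.5537       7,610.2149
  4       800.00       586.9362     2,347.7448      11,738.7242
  5       800.00       543.2080     2,716.0398      16,296.2390
  6       800.00       502.7376     3,016.4255      21,114.9788
  7    10,800.00     6,281.3119    43,969.1831     351,753.4648
  Σ                  9,974.0126    56,062.8179     414,105.8362
P = 9,974.0126; D_Mac = 5.62089 yrs; D_mod = 5.20212 yrs; C = 35.56247.
Duration effect: -5.20212 × (+0.0125) = -0.065026
Convexity effect: 0.5 × 35.56247 × (0.0125)² = +0.0027783
ΔP/P ≈ -0.065026 + 0.0027783 = -0.062248 = -6.2248%.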